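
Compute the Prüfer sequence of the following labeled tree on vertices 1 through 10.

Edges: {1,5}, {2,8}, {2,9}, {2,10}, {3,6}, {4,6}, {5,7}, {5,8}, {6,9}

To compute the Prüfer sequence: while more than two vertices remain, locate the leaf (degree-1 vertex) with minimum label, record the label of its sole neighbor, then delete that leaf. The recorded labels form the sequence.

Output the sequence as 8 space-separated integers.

Answer: 5 6 6 9 5 8 2 2

Derivation:
Step 1: leaves = {1,3,4,7,10}. Remove smallest leaf 1, emit neighbor 5.
Step 2: leaves = {3,4,7,10}. Remove smallest leaf 3, emit neighbor 6.
Step 3: leaves = {4,7,10}. Remove smallest leaf 4, emit neighbor 6.
Step 4: leaves = {6,7,10}. Remove smallest leaf 6, emit neighbor 9.
Step 5: leaves = {7,9,10}. Remove smallest leaf 7, emit neighbor 5.
Step 6: leaves = {5,9,10}. Remove smallest leaf 5, emit neighbor 8.
Step 7: leaves = {8,9,10}. Remove smallest leaf 8, emit neighbor 2.
Step 8: leaves = {9,10}. Remove smallest leaf 9, emit neighbor 2.
Done: 2 vertices remain (2, 10). Sequence = [5 6 6 9 5 8 2 2]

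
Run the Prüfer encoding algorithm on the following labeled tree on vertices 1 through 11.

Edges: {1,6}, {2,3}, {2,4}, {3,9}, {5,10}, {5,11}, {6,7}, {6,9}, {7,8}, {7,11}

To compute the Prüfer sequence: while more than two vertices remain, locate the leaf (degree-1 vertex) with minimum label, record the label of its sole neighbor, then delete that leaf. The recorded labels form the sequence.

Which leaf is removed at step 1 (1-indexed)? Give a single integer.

Answer: 1

Derivation:
Step 1: current leaves = {1,4,8,10}. Remove leaf 1 (neighbor: 6).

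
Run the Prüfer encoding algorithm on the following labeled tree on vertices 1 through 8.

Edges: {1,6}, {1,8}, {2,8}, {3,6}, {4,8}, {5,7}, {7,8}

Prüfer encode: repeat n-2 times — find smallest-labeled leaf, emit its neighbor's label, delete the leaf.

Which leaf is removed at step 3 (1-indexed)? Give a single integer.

Answer: 4

Derivation:
Step 1: current leaves = {2,3,4,5}. Remove leaf 2 (neighbor: 8).
Step 2: current leaves = {3,4,5}. Remove leaf 3 (neighbor: 6).
Step 3: current leaves = {4,5,6}. Remove leaf 4 (neighbor: 8).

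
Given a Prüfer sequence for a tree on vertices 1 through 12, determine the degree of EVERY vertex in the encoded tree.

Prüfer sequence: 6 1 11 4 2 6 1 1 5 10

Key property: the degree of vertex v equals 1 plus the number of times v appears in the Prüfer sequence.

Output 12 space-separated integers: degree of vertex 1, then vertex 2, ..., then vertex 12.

Answer: 4 2 1 2 2 3 1 1 1 2 2 1

Derivation:
p_1 = 6: count[6] becomes 1
p_2 = 1: count[1] becomes 1
p_3 = 11: count[11] becomes 1
p_4 = 4: count[4] becomes 1
p_5 = 2: count[2] becomes 1
p_6 = 6: count[6] becomes 2
p_7 = 1: count[1] becomes 2
p_8 = 1: count[1] becomes 3
p_9 = 5: count[5] becomes 1
p_10 = 10: count[10] becomes 1
Degrees (1 + count): deg[1]=1+3=4, deg[2]=1+1=2, deg[3]=1+0=1, deg[4]=1+1=2, deg[5]=1+1=2, deg[6]=1+2=3, deg[7]=1+0=1, deg[8]=1+0=1, deg[9]=1+0=1, deg[10]=1+1=2, deg[11]=1+1=2, deg[12]=1+0=1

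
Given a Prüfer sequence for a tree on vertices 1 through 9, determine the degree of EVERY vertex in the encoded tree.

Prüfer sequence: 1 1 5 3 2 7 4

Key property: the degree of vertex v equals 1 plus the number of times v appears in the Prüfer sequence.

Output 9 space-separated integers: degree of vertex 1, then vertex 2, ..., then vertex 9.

p_1 = 1: count[1] becomes 1
p_2 = 1: count[1] becomes 2
p_3 = 5: count[5] becomes 1
p_4 = 3: count[3] becomes 1
p_5 = 2: count[2] becomes 1
p_6 = 7: count[7] becomes 1
p_7 = 4: count[4] becomes 1
Degrees (1 + count): deg[1]=1+2=3, deg[2]=1+1=2, deg[3]=1+1=2, deg[4]=1+1=2, deg[5]=1+1=2, deg[6]=1+0=1, deg[7]=1+1=2, deg[8]=1+0=1, deg[9]=1+0=1

Answer: 3 2 2 2 2 1 2 1 1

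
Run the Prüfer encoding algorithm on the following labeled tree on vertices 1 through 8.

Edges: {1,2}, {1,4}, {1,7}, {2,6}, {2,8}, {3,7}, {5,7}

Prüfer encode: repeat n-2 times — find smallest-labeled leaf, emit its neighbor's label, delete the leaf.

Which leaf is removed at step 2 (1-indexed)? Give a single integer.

Answer: 4

Derivation:
Step 1: current leaves = {3,4,5,6,8}. Remove leaf 3 (neighbor: 7).
Step 2: current leaves = {4,5,6,8}. Remove leaf 4 (neighbor: 1).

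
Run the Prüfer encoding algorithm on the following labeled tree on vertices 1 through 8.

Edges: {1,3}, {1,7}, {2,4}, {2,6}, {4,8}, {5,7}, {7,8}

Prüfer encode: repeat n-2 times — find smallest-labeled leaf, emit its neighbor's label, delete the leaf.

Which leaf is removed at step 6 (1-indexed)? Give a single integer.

Step 1: current leaves = {3,5,6}. Remove leaf 3 (neighbor: 1).
Step 2: current leaves = {1,5,6}. Remove leaf 1 (neighbor: 7).
Step 3: current leaves = {5,6}. Remove leaf 5 (neighbor: 7).
Step 4: current leaves = {6,7}. Remove leaf 6 (neighbor: 2).
Step 5: current leaves = {2,7}. Remove leaf 2 (neighbor: 4).
Step 6: current leaves = {4,7}. Remove leaf 4 (neighbor: 8).

Answer: 4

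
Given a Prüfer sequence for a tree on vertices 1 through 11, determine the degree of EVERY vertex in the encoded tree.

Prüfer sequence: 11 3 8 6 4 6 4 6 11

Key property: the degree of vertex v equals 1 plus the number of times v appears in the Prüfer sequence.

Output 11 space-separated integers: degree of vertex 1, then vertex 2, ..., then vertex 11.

p_1 = 11: count[11] becomes 1
p_2 = 3: count[3] becomes 1
p_3 = 8: count[8] becomes 1
p_4 = 6: count[6] becomes 1
p_5 = 4: count[4] becomes 1
p_6 = 6: count[6] becomes 2
p_7 = 4: count[4] becomes 2
p_8 = 6: count[6] becomes 3
p_9 = 11: count[11] becomes 2
Degrees (1 + count): deg[1]=1+0=1, deg[2]=1+0=1, deg[3]=1+1=2, deg[4]=1+2=3, deg[5]=1+0=1, deg[6]=1+3=4, deg[7]=1+0=1, deg[8]=1+1=2, deg[9]=1+0=1, deg[10]=1+0=1, deg[11]=1+2=3

Answer: 1 1 2 3 1 4 1 2 1 1 3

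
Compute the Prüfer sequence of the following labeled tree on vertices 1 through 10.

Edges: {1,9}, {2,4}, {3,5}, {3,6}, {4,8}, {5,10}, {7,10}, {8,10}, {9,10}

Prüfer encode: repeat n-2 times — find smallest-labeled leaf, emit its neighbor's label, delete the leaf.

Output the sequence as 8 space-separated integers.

Answer: 9 4 8 3 5 10 10 10

Derivation:
Step 1: leaves = {1,2,6,7}. Remove smallest leaf 1, emit neighbor 9.
Step 2: leaves = {2,6,7,9}. Remove smallest leaf 2, emit neighbor 4.
Step 3: leaves = {4,6,7,9}. Remove smallest leaf 4, emit neighbor 8.
Step 4: leaves = {6,7,8,9}. Remove smallest leaf 6, emit neighbor 3.
Step 5: leaves = {3,7,8,9}. Remove smallest leaf 3, emit neighbor 5.
Step 6: leaves = {5,7,8,9}. Remove smallest leaf 5, emit neighbor 10.
Step 7: leaves = {7,8,9}. Remove smallest leaf 7, emit neighbor 10.
Step 8: leaves = {8,9}. Remove smallest leaf 8, emit neighbor 10.
Done: 2 vertices remain (9, 10). Sequence = [9 4 8 3 5 10 10 10]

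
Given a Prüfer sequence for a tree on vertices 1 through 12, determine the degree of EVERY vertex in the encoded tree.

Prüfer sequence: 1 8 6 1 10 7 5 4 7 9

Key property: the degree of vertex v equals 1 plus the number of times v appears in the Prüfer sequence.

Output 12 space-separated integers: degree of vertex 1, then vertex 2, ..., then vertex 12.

p_1 = 1: count[1] becomes 1
p_2 = 8: count[8] becomes 1
p_3 = 6: count[6] becomes 1
p_4 = 1: count[1] becomes 2
p_5 = 10: count[10] becomes 1
p_6 = 7: count[7] becomes 1
p_7 = 5: count[5] becomes 1
p_8 = 4: count[4] becomes 1
p_9 = 7: count[7] becomes 2
p_10 = 9: count[9] becomes 1
Degrees (1 + count): deg[1]=1+2=3, deg[2]=1+0=1, deg[3]=1+0=1, deg[4]=1+1=2, deg[5]=1+1=2, deg[6]=1+1=2, deg[7]=1+2=3, deg[8]=1+1=2, deg[9]=1+1=2, deg[10]=1+1=2, deg[11]=1+0=1, deg[12]=1+0=1

Answer: 3 1 1 2 2 2 3 2 2 2 1 1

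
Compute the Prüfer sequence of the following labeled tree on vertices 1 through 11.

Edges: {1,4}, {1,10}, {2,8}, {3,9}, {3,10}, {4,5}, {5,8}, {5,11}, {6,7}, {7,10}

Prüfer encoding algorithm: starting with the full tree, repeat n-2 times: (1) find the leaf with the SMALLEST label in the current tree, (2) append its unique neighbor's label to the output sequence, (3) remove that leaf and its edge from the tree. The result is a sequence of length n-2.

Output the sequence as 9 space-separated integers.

Step 1: leaves = {2,6,9,11}. Remove smallest leaf 2, emit neighbor 8.
Step 2: leaves = {6,8,9,11}. Remove smallest leaf 6, emit neighbor 7.
Step 3: leaves = {7,8,9,11}. Remove smallest leaf 7, emit neighbor 10.
Step 4: leaves = {8,9,11}. Remove smallest leaf 8, emit neighbor 5.
Step 5: leaves = {9,11}. Remove smallest leaf 9, emit neighbor 3.
Step 6: leaves = {3,11}. Remove smallest leaf 3, emit neighbor 10.
Step 7: leaves = {10,11}. Remove smallest leaf 10, emit neighbor 1.
Step 8: leaves = {1,11}. Remove smallest leaf 1, emit neighbor 4.
Step 9: leaves = {4,11}. Remove smallest leaf 4, emit neighbor 5.
Done: 2 vertices remain (5, 11). Sequence = [8 7 10 5 3 10 1 4 5]

Answer: 8 7 10 5 3 10 1 4 5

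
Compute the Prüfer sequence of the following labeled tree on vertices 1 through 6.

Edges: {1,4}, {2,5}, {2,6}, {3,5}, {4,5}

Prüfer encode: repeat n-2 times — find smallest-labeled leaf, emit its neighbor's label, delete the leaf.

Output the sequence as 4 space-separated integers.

Answer: 4 5 5 2

Derivation:
Step 1: leaves = {1,3,6}. Remove smallest leaf 1, emit neighbor 4.
Step 2: leaves = {3,4,6}. Remove smallest leaf 3, emit neighbor 5.
Step 3: leaves = {4,6}. Remove smallest leaf 4, emit neighbor 5.
Step 4: leaves = {5,6}. Remove smallest leaf 5, emit neighbor 2.
Done: 2 vertices remain (2, 6). Sequence = [4 5 5 2]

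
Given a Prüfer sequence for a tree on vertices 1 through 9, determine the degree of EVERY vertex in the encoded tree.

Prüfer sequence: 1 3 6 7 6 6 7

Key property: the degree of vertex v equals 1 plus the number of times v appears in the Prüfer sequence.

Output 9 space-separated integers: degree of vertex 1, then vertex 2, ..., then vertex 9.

p_1 = 1: count[1] becomes 1
p_2 = 3: count[3] becomes 1
p_3 = 6: count[6] becomes 1
p_4 = 7: count[7] becomes 1
p_5 = 6: count[6] becomes 2
p_6 = 6: count[6] becomes 3
p_7 = 7: count[7] becomes 2
Degrees (1 + count): deg[1]=1+1=2, deg[2]=1+0=1, deg[3]=1+1=2, deg[4]=1+0=1, deg[5]=1+0=1, deg[6]=1+3=4, deg[7]=1+2=3, deg[8]=1+0=1, deg[9]=1+0=1

Answer: 2 1 2 1 1 4 3 1 1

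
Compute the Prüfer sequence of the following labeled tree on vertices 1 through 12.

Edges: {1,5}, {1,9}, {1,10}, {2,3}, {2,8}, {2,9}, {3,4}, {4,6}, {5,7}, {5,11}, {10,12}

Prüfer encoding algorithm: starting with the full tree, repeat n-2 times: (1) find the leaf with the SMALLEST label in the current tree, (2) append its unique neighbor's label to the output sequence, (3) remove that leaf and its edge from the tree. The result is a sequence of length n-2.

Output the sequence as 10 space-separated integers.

Answer: 4 3 2 5 2 9 1 5 1 10

Derivation:
Step 1: leaves = {6,7,8,11,12}. Remove smallest leaf 6, emit neighbor 4.
Step 2: leaves = {4,7,8,11,12}. Remove smallest leaf 4, emit neighbor 3.
Step 3: leaves = {3,7,8,11,12}. Remove smallest leaf 3, emit neighbor 2.
Step 4: leaves = {7,8,11,12}. Remove smallest leaf 7, emit neighbor 5.
Step 5: leaves = {8,11,12}. Remove smallest leaf 8, emit neighbor 2.
Step 6: leaves = {2,11,12}. Remove smallest leaf 2, emit neighbor 9.
Step 7: leaves = {9,11,12}. Remove smallest leaf 9, emit neighbor 1.
Step 8: leaves = {11,12}. Remove smallest leaf 11, emit neighbor 5.
Step 9: leaves = {5,12}. Remove smallest leaf 5, emit neighbor 1.
Step 10: leaves = {1,12}. Remove smallest leaf 1, emit neighbor 10.
Done: 2 vertices remain (10, 12). Sequence = [4 3 2 5 2 9 1 5 1 10]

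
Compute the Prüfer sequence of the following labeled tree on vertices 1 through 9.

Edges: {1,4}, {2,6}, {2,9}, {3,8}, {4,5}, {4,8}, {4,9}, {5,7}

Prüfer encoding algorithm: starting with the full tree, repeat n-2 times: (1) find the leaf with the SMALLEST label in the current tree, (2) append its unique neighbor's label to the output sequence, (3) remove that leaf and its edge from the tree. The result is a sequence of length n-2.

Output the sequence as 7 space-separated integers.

Answer: 4 8 2 9 5 4 4

Derivation:
Step 1: leaves = {1,3,6,7}. Remove smallest leaf 1, emit neighbor 4.
Step 2: leaves = {3,6,7}. Remove smallest leaf 3, emit neighbor 8.
Step 3: leaves = {6,7,8}. Remove smallest leaf 6, emit neighbor 2.
Step 4: leaves = {2,7,8}. Remove smallest leaf 2, emit neighbor 9.
Step 5: leaves = {7,8,9}. Remove smallest leaf 7, emit neighbor 5.
Step 6: leaves = {5,8,9}. Remove smallest leaf 5, emit neighbor 4.
Step 7: leaves = {8,9}. Remove smallest leaf 8, emit neighbor 4.
Done: 2 vertices remain (4, 9). Sequence = [4 8 2 9 5 4 4]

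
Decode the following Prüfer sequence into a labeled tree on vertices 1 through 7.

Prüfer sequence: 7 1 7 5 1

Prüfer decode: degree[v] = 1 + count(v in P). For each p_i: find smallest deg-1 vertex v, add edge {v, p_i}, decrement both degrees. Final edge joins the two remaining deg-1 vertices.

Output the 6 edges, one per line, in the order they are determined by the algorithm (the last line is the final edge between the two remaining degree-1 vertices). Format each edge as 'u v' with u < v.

Initial degrees: {1:3, 2:1, 3:1, 4:1, 5:2, 6:1, 7:3}
Step 1: smallest deg-1 vertex = 2, p_1 = 7. Add edge {2,7}. Now deg[2]=0, deg[7]=2.
Step 2: smallest deg-1 vertex = 3, p_2 = 1. Add edge {1,3}. Now deg[3]=0, deg[1]=2.
Step 3: smallest deg-1 vertex = 4, p_3 = 7. Add edge {4,7}. Now deg[4]=0, deg[7]=1.
Step 4: smallest deg-1 vertex = 6, p_4 = 5. Add edge {5,6}. Now deg[6]=0, deg[5]=1.
Step 5: smallest deg-1 vertex = 5, p_5 = 1. Add edge {1,5}. Now deg[5]=0, deg[1]=1.
Final: two remaining deg-1 vertices are 1, 7. Add edge {1,7}.

Answer: 2 7
1 3
4 7
5 6
1 5
1 7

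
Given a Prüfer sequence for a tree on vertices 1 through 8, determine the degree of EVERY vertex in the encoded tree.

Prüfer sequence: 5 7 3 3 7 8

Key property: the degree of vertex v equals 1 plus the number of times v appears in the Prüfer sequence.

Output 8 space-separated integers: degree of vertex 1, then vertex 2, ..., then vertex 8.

Answer: 1 1 3 1 2 1 3 2

Derivation:
p_1 = 5: count[5] becomes 1
p_2 = 7: count[7] becomes 1
p_3 = 3: count[3] becomes 1
p_4 = 3: count[3] becomes 2
p_5 = 7: count[7] becomes 2
p_6 = 8: count[8] becomes 1
Degrees (1 + count): deg[1]=1+0=1, deg[2]=1+0=1, deg[3]=1+2=3, deg[4]=1+0=1, deg[5]=1+1=2, deg[6]=1+0=1, deg[7]=1+2=3, deg[8]=1+1=2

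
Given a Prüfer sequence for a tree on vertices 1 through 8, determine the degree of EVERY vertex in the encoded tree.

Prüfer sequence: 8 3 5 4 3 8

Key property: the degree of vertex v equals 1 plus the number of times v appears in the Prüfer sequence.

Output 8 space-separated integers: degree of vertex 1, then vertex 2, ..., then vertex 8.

Answer: 1 1 3 2 2 1 1 3

Derivation:
p_1 = 8: count[8] becomes 1
p_2 = 3: count[3] becomes 1
p_3 = 5: count[5] becomes 1
p_4 = 4: count[4] becomes 1
p_5 = 3: count[3] becomes 2
p_6 = 8: count[8] becomes 2
Degrees (1 + count): deg[1]=1+0=1, deg[2]=1+0=1, deg[3]=1+2=3, deg[4]=1+1=2, deg[5]=1+1=2, deg[6]=1+0=1, deg[7]=1+0=1, deg[8]=1+2=3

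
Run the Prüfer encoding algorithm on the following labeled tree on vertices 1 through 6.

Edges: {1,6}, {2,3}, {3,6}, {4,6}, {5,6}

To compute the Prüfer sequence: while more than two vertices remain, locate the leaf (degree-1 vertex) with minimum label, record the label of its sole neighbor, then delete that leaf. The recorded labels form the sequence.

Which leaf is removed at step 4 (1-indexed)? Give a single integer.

Step 1: current leaves = {1,2,4,5}. Remove leaf 1 (neighbor: 6).
Step 2: current leaves = {2,4,5}. Remove leaf 2 (neighbor: 3).
Step 3: current leaves = {3,4,5}. Remove leaf 3 (neighbor: 6).
Step 4: current leaves = {4,5}. Remove leaf 4 (neighbor: 6).

Answer: 4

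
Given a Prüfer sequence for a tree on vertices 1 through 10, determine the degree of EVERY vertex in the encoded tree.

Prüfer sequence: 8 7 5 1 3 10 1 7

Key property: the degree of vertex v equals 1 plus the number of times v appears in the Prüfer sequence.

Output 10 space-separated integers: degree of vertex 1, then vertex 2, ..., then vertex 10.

Answer: 3 1 2 1 2 1 3 2 1 2

Derivation:
p_1 = 8: count[8] becomes 1
p_2 = 7: count[7] becomes 1
p_3 = 5: count[5] becomes 1
p_4 = 1: count[1] becomes 1
p_5 = 3: count[3] becomes 1
p_6 = 10: count[10] becomes 1
p_7 = 1: count[1] becomes 2
p_8 = 7: count[7] becomes 2
Degrees (1 + count): deg[1]=1+2=3, deg[2]=1+0=1, deg[3]=1+1=2, deg[4]=1+0=1, deg[5]=1+1=2, deg[6]=1+0=1, deg[7]=1+2=3, deg[8]=1+1=2, deg[9]=1+0=1, deg[10]=1+1=2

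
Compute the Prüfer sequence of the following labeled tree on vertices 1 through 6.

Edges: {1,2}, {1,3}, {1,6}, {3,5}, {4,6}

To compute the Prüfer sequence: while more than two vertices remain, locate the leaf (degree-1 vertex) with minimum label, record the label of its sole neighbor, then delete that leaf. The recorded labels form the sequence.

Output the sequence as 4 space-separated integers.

Step 1: leaves = {2,4,5}. Remove smallest leaf 2, emit neighbor 1.
Step 2: leaves = {4,5}. Remove smallest leaf 4, emit neighbor 6.
Step 3: leaves = {5,6}. Remove smallest leaf 5, emit neighbor 3.
Step 4: leaves = {3,6}. Remove smallest leaf 3, emit neighbor 1.
Done: 2 vertices remain (1, 6). Sequence = [1 6 3 1]

Answer: 1 6 3 1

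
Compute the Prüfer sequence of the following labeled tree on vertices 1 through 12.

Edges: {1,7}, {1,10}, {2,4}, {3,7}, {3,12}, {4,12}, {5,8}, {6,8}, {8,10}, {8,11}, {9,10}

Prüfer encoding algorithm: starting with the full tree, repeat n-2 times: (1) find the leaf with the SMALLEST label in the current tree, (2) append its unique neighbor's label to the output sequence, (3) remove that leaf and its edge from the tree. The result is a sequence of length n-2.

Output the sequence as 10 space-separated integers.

Step 1: leaves = {2,5,6,9,11}. Remove smallest leaf 2, emit neighbor 4.
Step 2: leaves = {4,5,6,9,11}. Remove smallest leaf 4, emit neighbor 12.
Step 3: leaves = {5,6,9,11,12}. Remove smallest leaf 5, emit neighbor 8.
Step 4: leaves = {6,9,11,12}. Remove smallest leaf 6, emit neighbor 8.
Step 5: leaves = {9,11,12}. Remove smallest leaf 9, emit neighbor 10.
Step 6: leaves = {11,12}. Remove smallest leaf 11, emit neighbor 8.
Step 7: leaves = {8,12}. Remove smallest leaf 8, emit neighbor 10.
Step 8: leaves = {10,12}. Remove smallest leaf 10, emit neighbor 1.
Step 9: leaves = {1,12}. Remove smallest leaf 1, emit neighbor 7.
Step 10: leaves = {7,12}. Remove smallest leaf 7, emit neighbor 3.
Done: 2 vertices remain (3, 12). Sequence = [4 12 8 8 10 8 10 1 7 3]

Answer: 4 12 8 8 10 8 10 1 7 3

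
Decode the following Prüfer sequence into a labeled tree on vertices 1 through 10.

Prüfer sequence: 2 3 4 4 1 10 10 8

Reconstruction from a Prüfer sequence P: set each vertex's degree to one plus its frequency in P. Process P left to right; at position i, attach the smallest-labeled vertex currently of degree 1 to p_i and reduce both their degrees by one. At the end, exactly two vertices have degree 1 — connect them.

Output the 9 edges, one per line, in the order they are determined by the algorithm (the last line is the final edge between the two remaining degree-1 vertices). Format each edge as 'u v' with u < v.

Initial degrees: {1:2, 2:2, 3:2, 4:3, 5:1, 6:1, 7:1, 8:2, 9:1, 10:3}
Step 1: smallest deg-1 vertex = 5, p_1 = 2. Add edge {2,5}. Now deg[5]=0, deg[2]=1.
Step 2: smallest deg-1 vertex = 2, p_2 = 3. Add edge {2,3}. Now deg[2]=0, deg[3]=1.
Step 3: smallest deg-1 vertex = 3, p_3 = 4. Add edge {3,4}. Now deg[3]=0, deg[4]=2.
Step 4: smallest deg-1 vertex = 6, p_4 = 4. Add edge {4,6}. Now deg[6]=0, deg[4]=1.
Step 5: smallest deg-1 vertex = 4, p_5 = 1. Add edge {1,4}. Now deg[4]=0, deg[1]=1.
Step 6: smallest deg-1 vertex = 1, p_6 = 10. Add edge {1,10}. Now deg[1]=0, deg[10]=2.
Step 7: smallest deg-1 vertex = 7, p_7 = 10. Add edge {7,10}. Now deg[7]=0, deg[10]=1.
Step 8: smallest deg-1 vertex = 9, p_8 = 8. Add edge {8,9}. Now deg[9]=0, deg[8]=1.
Final: two remaining deg-1 vertices are 8, 10. Add edge {8,10}.

Answer: 2 5
2 3
3 4
4 6
1 4
1 10
7 10
8 9
8 10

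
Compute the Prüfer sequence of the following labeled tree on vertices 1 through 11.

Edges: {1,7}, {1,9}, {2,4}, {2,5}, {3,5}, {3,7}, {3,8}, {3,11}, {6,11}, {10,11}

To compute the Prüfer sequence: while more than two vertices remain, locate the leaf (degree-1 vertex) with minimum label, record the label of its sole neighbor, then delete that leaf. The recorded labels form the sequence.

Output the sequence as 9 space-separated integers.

Step 1: leaves = {4,6,8,9,10}. Remove smallest leaf 4, emit neighbor 2.
Step 2: leaves = {2,6,8,9,10}. Remove smallest leaf 2, emit neighbor 5.
Step 3: leaves = {5,6,8,9,10}. Remove smallest leaf 5, emit neighbor 3.
Step 4: leaves = {6,8,9,10}. Remove smallest leaf 6, emit neighbor 11.
Step 5: leaves = {8,9,10}. Remove smallest leaf 8, emit neighbor 3.
Step 6: leaves = {9,10}. Remove smallest leaf 9, emit neighbor 1.
Step 7: leaves = {1,10}. Remove smallest leaf 1, emit neighbor 7.
Step 8: leaves = {7,10}. Remove smallest leaf 7, emit neighbor 3.
Step 9: leaves = {3,10}. Remove smallest leaf 3, emit neighbor 11.
Done: 2 vertices remain (10, 11). Sequence = [2 5 3 11 3 1 7 3 11]

Answer: 2 5 3 11 3 1 7 3 11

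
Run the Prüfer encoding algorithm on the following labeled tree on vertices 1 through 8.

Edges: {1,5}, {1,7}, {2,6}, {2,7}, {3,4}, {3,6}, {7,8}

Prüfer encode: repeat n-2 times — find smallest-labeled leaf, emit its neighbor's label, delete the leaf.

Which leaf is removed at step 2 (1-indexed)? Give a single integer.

Step 1: current leaves = {4,5,8}. Remove leaf 4 (neighbor: 3).
Step 2: current leaves = {3,5,8}. Remove leaf 3 (neighbor: 6).

Answer: 3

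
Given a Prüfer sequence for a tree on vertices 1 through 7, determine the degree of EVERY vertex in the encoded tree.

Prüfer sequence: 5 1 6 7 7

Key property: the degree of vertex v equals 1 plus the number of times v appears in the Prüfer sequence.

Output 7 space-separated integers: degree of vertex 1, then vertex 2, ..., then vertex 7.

p_1 = 5: count[5] becomes 1
p_2 = 1: count[1] becomes 1
p_3 = 6: count[6] becomes 1
p_4 = 7: count[7] becomes 1
p_5 = 7: count[7] becomes 2
Degrees (1 + count): deg[1]=1+1=2, deg[2]=1+0=1, deg[3]=1+0=1, deg[4]=1+0=1, deg[5]=1+1=2, deg[6]=1+1=2, deg[7]=1+2=3

Answer: 2 1 1 1 2 2 3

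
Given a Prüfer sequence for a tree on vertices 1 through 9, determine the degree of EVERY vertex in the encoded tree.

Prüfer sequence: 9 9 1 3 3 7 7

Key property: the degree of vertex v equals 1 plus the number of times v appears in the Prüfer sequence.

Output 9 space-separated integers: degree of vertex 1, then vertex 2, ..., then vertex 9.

Answer: 2 1 3 1 1 1 3 1 3

Derivation:
p_1 = 9: count[9] becomes 1
p_2 = 9: count[9] becomes 2
p_3 = 1: count[1] becomes 1
p_4 = 3: count[3] becomes 1
p_5 = 3: count[3] becomes 2
p_6 = 7: count[7] becomes 1
p_7 = 7: count[7] becomes 2
Degrees (1 + count): deg[1]=1+1=2, deg[2]=1+0=1, deg[3]=1+2=3, deg[4]=1+0=1, deg[5]=1+0=1, deg[6]=1+0=1, deg[7]=1+2=3, deg[8]=1+0=1, deg[9]=1+2=3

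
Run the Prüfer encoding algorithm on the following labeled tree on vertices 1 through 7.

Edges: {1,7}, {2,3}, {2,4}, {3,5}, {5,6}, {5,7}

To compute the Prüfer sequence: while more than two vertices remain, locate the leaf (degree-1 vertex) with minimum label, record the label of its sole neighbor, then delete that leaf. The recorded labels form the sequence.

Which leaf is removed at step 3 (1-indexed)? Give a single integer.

Answer: 2

Derivation:
Step 1: current leaves = {1,4,6}. Remove leaf 1 (neighbor: 7).
Step 2: current leaves = {4,6,7}. Remove leaf 4 (neighbor: 2).
Step 3: current leaves = {2,6,7}. Remove leaf 2 (neighbor: 3).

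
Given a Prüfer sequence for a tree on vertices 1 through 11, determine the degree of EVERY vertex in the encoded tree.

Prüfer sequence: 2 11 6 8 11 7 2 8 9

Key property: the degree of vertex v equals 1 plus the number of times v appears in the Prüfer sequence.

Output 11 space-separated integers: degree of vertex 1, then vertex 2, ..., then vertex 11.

Answer: 1 3 1 1 1 2 2 3 2 1 3

Derivation:
p_1 = 2: count[2] becomes 1
p_2 = 11: count[11] becomes 1
p_3 = 6: count[6] becomes 1
p_4 = 8: count[8] becomes 1
p_5 = 11: count[11] becomes 2
p_6 = 7: count[7] becomes 1
p_7 = 2: count[2] becomes 2
p_8 = 8: count[8] becomes 2
p_9 = 9: count[9] becomes 1
Degrees (1 + count): deg[1]=1+0=1, deg[2]=1+2=3, deg[3]=1+0=1, deg[4]=1+0=1, deg[5]=1+0=1, deg[6]=1+1=2, deg[7]=1+1=2, deg[8]=1+2=3, deg[9]=1+1=2, deg[10]=1+0=1, deg[11]=1+2=3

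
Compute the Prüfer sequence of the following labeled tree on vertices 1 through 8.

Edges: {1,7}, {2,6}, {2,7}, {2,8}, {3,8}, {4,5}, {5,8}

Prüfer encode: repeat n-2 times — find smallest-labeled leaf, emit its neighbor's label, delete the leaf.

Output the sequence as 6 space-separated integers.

Answer: 7 8 5 8 2 2

Derivation:
Step 1: leaves = {1,3,4,6}. Remove smallest leaf 1, emit neighbor 7.
Step 2: leaves = {3,4,6,7}. Remove smallest leaf 3, emit neighbor 8.
Step 3: leaves = {4,6,7}. Remove smallest leaf 4, emit neighbor 5.
Step 4: leaves = {5,6,7}. Remove smallest leaf 5, emit neighbor 8.
Step 5: leaves = {6,7,8}. Remove smallest leaf 6, emit neighbor 2.
Step 6: leaves = {7,8}. Remove smallest leaf 7, emit neighbor 2.
Done: 2 vertices remain (2, 8). Sequence = [7 8 5 8 2 2]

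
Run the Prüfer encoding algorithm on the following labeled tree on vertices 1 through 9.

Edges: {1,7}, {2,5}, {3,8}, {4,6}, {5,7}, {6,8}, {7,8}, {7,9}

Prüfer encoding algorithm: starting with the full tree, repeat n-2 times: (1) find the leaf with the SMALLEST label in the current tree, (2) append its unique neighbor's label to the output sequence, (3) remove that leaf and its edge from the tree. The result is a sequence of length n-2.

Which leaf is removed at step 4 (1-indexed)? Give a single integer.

Step 1: current leaves = {1,2,3,4,9}. Remove leaf 1 (neighbor: 7).
Step 2: current leaves = {2,3,4,9}. Remove leaf 2 (neighbor: 5).
Step 3: current leaves = {3,4,5,9}. Remove leaf 3 (neighbor: 8).
Step 4: current leaves = {4,5,9}. Remove leaf 4 (neighbor: 6).

Answer: 4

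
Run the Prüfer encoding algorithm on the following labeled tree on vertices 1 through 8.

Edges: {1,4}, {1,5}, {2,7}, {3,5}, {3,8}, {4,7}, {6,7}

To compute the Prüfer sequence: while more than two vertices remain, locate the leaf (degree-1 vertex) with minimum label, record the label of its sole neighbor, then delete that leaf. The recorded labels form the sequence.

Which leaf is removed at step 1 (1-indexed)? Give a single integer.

Step 1: current leaves = {2,6,8}. Remove leaf 2 (neighbor: 7).

Answer: 2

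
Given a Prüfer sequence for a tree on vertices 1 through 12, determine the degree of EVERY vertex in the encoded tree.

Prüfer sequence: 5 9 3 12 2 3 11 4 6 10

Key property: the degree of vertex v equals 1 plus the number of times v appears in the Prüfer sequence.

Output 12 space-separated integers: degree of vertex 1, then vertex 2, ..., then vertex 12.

p_1 = 5: count[5] becomes 1
p_2 = 9: count[9] becomes 1
p_3 = 3: count[3] becomes 1
p_4 = 12: count[12] becomes 1
p_5 = 2: count[2] becomes 1
p_6 = 3: count[3] becomes 2
p_7 = 11: count[11] becomes 1
p_8 = 4: count[4] becomes 1
p_9 = 6: count[6] becomes 1
p_10 = 10: count[10] becomes 1
Degrees (1 + count): deg[1]=1+0=1, deg[2]=1+1=2, deg[3]=1+2=3, deg[4]=1+1=2, deg[5]=1+1=2, deg[6]=1+1=2, deg[7]=1+0=1, deg[8]=1+0=1, deg[9]=1+1=2, deg[10]=1+1=2, deg[11]=1+1=2, deg[12]=1+1=2

Answer: 1 2 3 2 2 2 1 1 2 2 2 2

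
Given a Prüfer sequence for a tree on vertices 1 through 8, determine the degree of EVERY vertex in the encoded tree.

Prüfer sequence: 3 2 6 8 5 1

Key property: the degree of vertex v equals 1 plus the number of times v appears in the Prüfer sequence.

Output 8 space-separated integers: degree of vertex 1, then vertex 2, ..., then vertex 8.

Answer: 2 2 2 1 2 2 1 2

Derivation:
p_1 = 3: count[3] becomes 1
p_2 = 2: count[2] becomes 1
p_3 = 6: count[6] becomes 1
p_4 = 8: count[8] becomes 1
p_5 = 5: count[5] becomes 1
p_6 = 1: count[1] becomes 1
Degrees (1 + count): deg[1]=1+1=2, deg[2]=1+1=2, deg[3]=1+1=2, deg[4]=1+0=1, deg[5]=1+1=2, deg[6]=1+1=2, deg[7]=1+0=1, deg[8]=1+1=2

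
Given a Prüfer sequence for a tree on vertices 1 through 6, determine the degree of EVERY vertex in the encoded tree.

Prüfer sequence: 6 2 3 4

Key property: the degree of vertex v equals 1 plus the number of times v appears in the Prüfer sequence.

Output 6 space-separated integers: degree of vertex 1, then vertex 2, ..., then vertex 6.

p_1 = 6: count[6] becomes 1
p_2 = 2: count[2] becomes 1
p_3 = 3: count[3] becomes 1
p_4 = 4: count[4] becomes 1
Degrees (1 + count): deg[1]=1+0=1, deg[2]=1+1=2, deg[3]=1+1=2, deg[4]=1+1=2, deg[5]=1+0=1, deg[6]=1+1=2

Answer: 1 2 2 2 1 2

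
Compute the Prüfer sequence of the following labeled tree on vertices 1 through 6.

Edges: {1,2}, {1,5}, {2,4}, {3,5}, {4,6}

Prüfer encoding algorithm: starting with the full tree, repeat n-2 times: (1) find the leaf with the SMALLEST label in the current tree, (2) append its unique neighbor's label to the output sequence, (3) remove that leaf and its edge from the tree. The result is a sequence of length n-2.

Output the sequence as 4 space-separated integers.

Step 1: leaves = {3,6}. Remove smallest leaf 3, emit neighbor 5.
Step 2: leaves = {5,6}. Remove smallest leaf 5, emit neighbor 1.
Step 3: leaves = {1,6}. Remove smallest leaf 1, emit neighbor 2.
Step 4: leaves = {2,6}. Remove smallest leaf 2, emit neighbor 4.
Done: 2 vertices remain (4, 6). Sequence = [5 1 2 4]

Answer: 5 1 2 4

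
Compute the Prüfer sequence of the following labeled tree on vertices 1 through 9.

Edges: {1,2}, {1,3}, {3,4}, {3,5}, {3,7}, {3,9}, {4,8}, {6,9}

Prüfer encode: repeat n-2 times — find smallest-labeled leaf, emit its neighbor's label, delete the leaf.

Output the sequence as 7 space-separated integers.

Answer: 1 3 3 9 3 4 3

Derivation:
Step 1: leaves = {2,5,6,7,8}. Remove smallest leaf 2, emit neighbor 1.
Step 2: leaves = {1,5,6,7,8}. Remove smallest leaf 1, emit neighbor 3.
Step 3: leaves = {5,6,7,8}. Remove smallest leaf 5, emit neighbor 3.
Step 4: leaves = {6,7,8}. Remove smallest leaf 6, emit neighbor 9.
Step 5: leaves = {7,8,9}. Remove smallest leaf 7, emit neighbor 3.
Step 6: leaves = {8,9}. Remove smallest leaf 8, emit neighbor 4.
Step 7: leaves = {4,9}. Remove smallest leaf 4, emit neighbor 3.
Done: 2 vertices remain (3, 9). Sequence = [1 3 3 9 3 4 3]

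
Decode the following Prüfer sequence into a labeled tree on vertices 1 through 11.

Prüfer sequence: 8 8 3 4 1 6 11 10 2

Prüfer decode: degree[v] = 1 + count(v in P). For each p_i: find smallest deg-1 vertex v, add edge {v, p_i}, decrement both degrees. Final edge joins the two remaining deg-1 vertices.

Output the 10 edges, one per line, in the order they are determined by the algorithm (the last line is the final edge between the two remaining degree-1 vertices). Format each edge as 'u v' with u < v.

Initial degrees: {1:2, 2:2, 3:2, 4:2, 5:1, 6:2, 7:1, 8:3, 9:1, 10:2, 11:2}
Step 1: smallest deg-1 vertex = 5, p_1 = 8. Add edge {5,8}. Now deg[5]=0, deg[8]=2.
Step 2: smallest deg-1 vertex = 7, p_2 = 8. Add edge {7,8}. Now deg[7]=0, deg[8]=1.
Step 3: smallest deg-1 vertex = 8, p_3 = 3. Add edge {3,8}. Now deg[8]=0, deg[3]=1.
Step 4: smallest deg-1 vertex = 3, p_4 = 4. Add edge {3,4}. Now deg[3]=0, deg[4]=1.
Step 5: smallest deg-1 vertex = 4, p_5 = 1. Add edge {1,4}. Now deg[4]=0, deg[1]=1.
Step 6: smallest deg-1 vertex = 1, p_6 = 6. Add edge {1,6}. Now deg[1]=0, deg[6]=1.
Step 7: smallest deg-1 vertex = 6, p_7 = 11. Add edge {6,11}. Now deg[6]=0, deg[11]=1.
Step 8: smallest deg-1 vertex = 9, p_8 = 10. Add edge {9,10}. Now deg[9]=0, deg[10]=1.
Step 9: smallest deg-1 vertex = 10, p_9 = 2. Add edge {2,10}. Now deg[10]=0, deg[2]=1.
Final: two remaining deg-1 vertices are 2, 11. Add edge {2,11}.

Answer: 5 8
7 8
3 8
3 4
1 4
1 6
6 11
9 10
2 10
2 11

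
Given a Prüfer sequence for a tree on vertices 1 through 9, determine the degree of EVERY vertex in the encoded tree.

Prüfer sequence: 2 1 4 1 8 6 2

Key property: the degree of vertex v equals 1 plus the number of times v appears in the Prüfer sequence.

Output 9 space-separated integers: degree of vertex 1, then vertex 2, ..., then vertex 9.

Answer: 3 3 1 2 1 2 1 2 1

Derivation:
p_1 = 2: count[2] becomes 1
p_2 = 1: count[1] becomes 1
p_3 = 4: count[4] becomes 1
p_4 = 1: count[1] becomes 2
p_5 = 8: count[8] becomes 1
p_6 = 6: count[6] becomes 1
p_7 = 2: count[2] becomes 2
Degrees (1 + count): deg[1]=1+2=3, deg[2]=1+2=3, deg[3]=1+0=1, deg[4]=1+1=2, deg[5]=1+0=1, deg[6]=1+1=2, deg[7]=1+0=1, deg[8]=1+1=2, deg[9]=1+0=1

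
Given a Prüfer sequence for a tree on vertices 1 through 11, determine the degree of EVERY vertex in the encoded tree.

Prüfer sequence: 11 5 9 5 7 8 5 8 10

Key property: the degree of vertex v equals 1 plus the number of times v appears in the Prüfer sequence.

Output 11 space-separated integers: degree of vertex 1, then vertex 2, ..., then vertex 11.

p_1 = 11: count[11] becomes 1
p_2 = 5: count[5] becomes 1
p_3 = 9: count[9] becomes 1
p_4 = 5: count[5] becomes 2
p_5 = 7: count[7] becomes 1
p_6 = 8: count[8] becomes 1
p_7 = 5: count[5] becomes 3
p_8 = 8: count[8] becomes 2
p_9 = 10: count[10] becomes 1
Degrees (1 + count): deg[1]=1+0=1, deg[2]=1+0=1, deg[3]=1+0=1, deg[4]=1+0=1, deg[5]=1+3=4, deg[6]=1+0=1, deg[7]=1+1=2, deg[8]=1+2=3, deg[9]=1+1=2, deg[10]=1+1=2, deg[11]=1+1=2

Answer: 1 1 1 1 4 1 2 3 2 2 2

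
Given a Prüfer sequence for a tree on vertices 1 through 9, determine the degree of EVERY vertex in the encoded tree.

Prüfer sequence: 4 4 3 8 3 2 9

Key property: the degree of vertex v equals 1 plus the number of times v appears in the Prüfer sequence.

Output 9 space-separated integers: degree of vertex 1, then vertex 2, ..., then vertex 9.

Answer: 1 2 3 3 1 1 1 2 2

Derivation:
p_1 = 4: count[4] becomes 1
p_2 = 4: count[4] becomes 2
p_3 = 3: count[3] becomes 1
p_4 = 8: count[8] becomes 1
p_5 = 3: count[3] becomes 2
p_6 = 2: count[2] becomes 1
p_7 = 9: count[9] becomes 1
Degrees (1 + count): deg[1]=1+0=1, deg[2]=1+1=2, deg[3]=1+2=3, deg[4]=1+2=3, deg[5]=1+0=1, deg[6]=1+0=1, deg[7]=1+0=1, deg[8]=1+1=2, deg[9]=1+1=2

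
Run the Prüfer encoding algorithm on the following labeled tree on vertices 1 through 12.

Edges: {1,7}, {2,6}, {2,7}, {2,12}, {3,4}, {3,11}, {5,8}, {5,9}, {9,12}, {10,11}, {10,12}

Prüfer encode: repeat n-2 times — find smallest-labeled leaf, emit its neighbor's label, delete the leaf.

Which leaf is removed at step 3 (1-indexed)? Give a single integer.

Step 1: current leaves = {1,4,6,8}. Remove leaf 1 (neighbor: 7).
Step 2: current leaves = {4,6,7,8}. Remove leaf 4 (neighbor: 3).
Step 3: current leaves = {3,6,7,8}. Remove leaf 3 (neighbor: 11).

Answer: 3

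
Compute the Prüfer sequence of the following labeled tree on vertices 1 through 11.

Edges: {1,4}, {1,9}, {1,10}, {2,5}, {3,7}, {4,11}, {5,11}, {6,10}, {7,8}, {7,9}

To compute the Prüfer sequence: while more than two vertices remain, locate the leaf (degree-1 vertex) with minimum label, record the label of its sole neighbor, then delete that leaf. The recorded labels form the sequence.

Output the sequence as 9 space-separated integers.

Step 1: leaves = {2,3,6,8}. Remove smallest leaf 2, emit neighbor 5.
Step 2: leaves = {3,5,6,8}. Remove smallest leaf 3, emit neighbor 7.
Step 3: leaves = {5,6,8}. Remove smallest leaf 5, emit neighbor 11.
Step 4: leaves = {6,8,11}. Remove smallest leaf 6, emit neighbor 10.
Step 5: leaves = {8,10,11}. Remove smallest leaf 8, emit neighbor 7.
Step 6: leaves = {7,10,11}. Remove smallest leaf 7, emit neighbor 9.
Step 7: leaves = {9,10,11}. Remove smallest leaf 9, emit neighbor 1.
Step 8: leaves = {10,11}. Remove smallest leaf 10, emit neighbor 1.
Step 9: leaves = {1,11}. Remove smallest leaf 1, emit neighbor 4.
Done: 2 vertices remain (4, 11). Sequence = [5 7 11 10 7 9 1 1 4]

Answer: 5 7 11 10 7 9 1 1 4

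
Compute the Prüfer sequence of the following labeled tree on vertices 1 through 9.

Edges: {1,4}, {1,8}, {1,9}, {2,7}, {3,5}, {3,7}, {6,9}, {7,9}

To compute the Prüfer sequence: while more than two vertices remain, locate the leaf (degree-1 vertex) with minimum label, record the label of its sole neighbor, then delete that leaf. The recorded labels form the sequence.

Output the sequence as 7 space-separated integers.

Step 1: leaves = {2,4,5,6,8}. Remove smallest leaf 2, emit neighbor 7.
Step 2: leaves = {4,5,6,8}. Remove smallest leaf 4, emit neighbor 1.
Step 3: leaves = {5,6,8}. Remove smallest leaf 5, emit neighbor 3.
Step 4: leaves = {3,6,8}. Remove smallest leaf 3, emit neighbor 7.
Step 5: leaves = {6,7,8}. Remove smallest leaf 6, emit neighbor 9.
Step 6: leaves = {7,8}. Remove smallest leaf 7, emit neighbor 9.
Step 7: leaves = {8,9}. Remove smallest leaf 8, emit neighbor 1.
Done: 2 vertices remain (1, 9). Sequence = [7 1 3 7 9 9 1]

Answer: 7 1 3 7 9 9 1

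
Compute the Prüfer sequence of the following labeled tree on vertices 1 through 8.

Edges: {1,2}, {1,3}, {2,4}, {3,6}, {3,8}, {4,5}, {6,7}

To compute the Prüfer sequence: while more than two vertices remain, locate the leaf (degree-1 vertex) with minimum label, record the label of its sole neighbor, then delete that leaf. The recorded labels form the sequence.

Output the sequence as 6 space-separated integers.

Step 1: leaves = {5,7,8}. Remove smallest leaf 5, emit neighbor 4.
Step 2: leaves = {4,7,8}. Remove smallest leaf 4, emit neighbor 2.
Step 3: leaves = {2,7,8}. Remove smallest leaf 2, emit neighbor 1.
Step 4: leaves = {1,7,8}. Remove smallest leaf 1, emit neighbor 3.
Step 5: leaves = {7,8}. Remove smallest leaf 7, emit neighbor 6.
Step 6: leaves = {6,8}. Remove smallest leaf 6, emit neighbor 3.
Done: 2 vertices remain (3, 8). Sequence = [4 2 1 3 6 3]

Answer: 4 2 1 3 6 3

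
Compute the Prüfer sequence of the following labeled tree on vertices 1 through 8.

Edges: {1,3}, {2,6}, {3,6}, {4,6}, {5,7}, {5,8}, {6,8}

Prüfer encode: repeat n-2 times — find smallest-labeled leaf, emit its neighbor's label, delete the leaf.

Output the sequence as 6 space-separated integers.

Answer: 3 6 6 6 8 5

Derivation:
Step 1: leaves = {1,2,4,7}. Remove smallest leaf 1, emit neighbor 3.
Step 2: leaves = {2,3,4,7}. Remove smallest leaf 2, emit neighbor 6.
Step 3: leaves = {3,4,7}. Remove smallest leaf 3, emit neighbor 6.
Step 4: leaves = {4,7}. Remove smallest leaf 4, emit neighbor 6.
Step 5: leaves = {6,7}. Remove smallest leaf 6, emit neighbor 8.
Step 6: leaves = {7,8}. Remove smallest leaf 7, emit neighbor 5.
Done: 2 vertices remain (5, 8). Sequence = [3 6 6 6 8 5]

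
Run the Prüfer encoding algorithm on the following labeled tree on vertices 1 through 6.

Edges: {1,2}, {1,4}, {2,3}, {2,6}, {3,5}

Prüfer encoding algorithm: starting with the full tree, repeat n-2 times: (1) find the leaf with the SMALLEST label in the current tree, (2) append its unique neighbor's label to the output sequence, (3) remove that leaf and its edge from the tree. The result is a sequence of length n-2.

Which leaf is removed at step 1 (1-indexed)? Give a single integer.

Answer: 4

Derivation:
Step 1: current leaves = {4,5,6}. Remove leaf 4 (neighbor: 1).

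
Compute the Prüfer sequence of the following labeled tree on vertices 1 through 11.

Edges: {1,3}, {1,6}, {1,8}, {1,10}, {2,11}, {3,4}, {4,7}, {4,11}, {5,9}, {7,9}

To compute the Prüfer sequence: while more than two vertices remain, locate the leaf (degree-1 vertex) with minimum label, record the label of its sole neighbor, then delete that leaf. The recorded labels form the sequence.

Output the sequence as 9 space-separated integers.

Answer: 11 9 1 1 7 4 1 3 4

Derivation:
Step 1: leaves = {2,5,6,8,10}. Remove smallest leaf 2, emit neighbor 11.
Step 2: leaves = {5,6,8,10,11}. Remove smallest leaf 5, emit neighbor 9.
Step 3: leaves = {6,8,9,10,11}. Remove smallest leaf 6, emit neighbor 1.
Step 4: leaves = {8,9,10,11}. Remove smallest leaf 8, emit neighbor 1.
Step 5: leaves = {9,10,11}. Remove smallest leaf 9, emit neighbor 7.
Step 6: leaves = {7,10,11}. Remove smallest leaf 7, emit neighbor 4.
Step 7: leaves = {10,11}. Remove smallest leaf 10, emit neighbor 1.
Step 8: leaves = {1,11}. Remove smallest leaf 1, emit neighbor 3.
Step 9: leaves = {3,11}. Remove smallest leaf 3, emit neighbor 4.
Done: 2 vertices remain (4, 11). Sequence = [11 9 1 1 7 4 1 3 4]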